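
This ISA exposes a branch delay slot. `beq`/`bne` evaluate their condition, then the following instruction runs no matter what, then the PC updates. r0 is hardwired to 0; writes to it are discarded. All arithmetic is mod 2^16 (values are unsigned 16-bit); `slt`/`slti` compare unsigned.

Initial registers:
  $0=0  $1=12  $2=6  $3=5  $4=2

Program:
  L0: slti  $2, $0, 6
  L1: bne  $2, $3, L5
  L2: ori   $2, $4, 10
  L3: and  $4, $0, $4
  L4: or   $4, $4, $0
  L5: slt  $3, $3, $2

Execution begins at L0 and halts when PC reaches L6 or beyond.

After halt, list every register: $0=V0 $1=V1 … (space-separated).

PC=0  slti  $2, $0, 6        | $0=0 $1=12 $2=1 $3=5 $4=2
PC=1  bne  $2, $3, L5        | $0=0 $1=12 $2=1 $3=5 $4=2  [TAKEN]
PC=2  ori   $2, $4, 10       | $0=0 $1=12 $2=10 $3=5 $4=2
PC=5  slt  $3, $3, $2        | $0=0 $1=12 $2=10 $3=1 $4=2

$0=0 $1=12 $2=10 $3=1 $4=2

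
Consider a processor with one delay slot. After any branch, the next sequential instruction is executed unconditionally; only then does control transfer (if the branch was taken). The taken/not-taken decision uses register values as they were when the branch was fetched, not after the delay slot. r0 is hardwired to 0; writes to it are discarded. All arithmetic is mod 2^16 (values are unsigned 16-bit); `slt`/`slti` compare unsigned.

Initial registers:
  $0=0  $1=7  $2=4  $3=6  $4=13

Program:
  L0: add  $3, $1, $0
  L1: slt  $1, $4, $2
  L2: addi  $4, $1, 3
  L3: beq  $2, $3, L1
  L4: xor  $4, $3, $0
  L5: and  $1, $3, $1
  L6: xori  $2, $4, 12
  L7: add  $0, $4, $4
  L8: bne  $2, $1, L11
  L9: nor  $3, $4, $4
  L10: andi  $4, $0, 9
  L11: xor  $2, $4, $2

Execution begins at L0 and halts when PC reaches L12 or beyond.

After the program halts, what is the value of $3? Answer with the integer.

#0 add  $3, $1, $0 ; 0/7/4/7/13
#1 slt  $1, $4, $2 ; 0/0/4/7/13
#2 addi  $4, $1, 3 ; 0/0/4/7/3
#3 beq  $2, $3, L1 ; 0/0/4/7/3 ; →fallthru
#4 xor  $4, $3, $0 ; 0/0/4/7/7
#5 and  $1, $3, $1 ; 0/0/4/7/7
#6 xori  $2, $4, 12 ; 0/0/11/7/7
#7 add  $0, $4, $4 ; 0/0/11/7/7
#8 bne  $2, $1, L11 ; 0/0/11/7/7 ; →target
#9 nor  $3, $4, $4 ; 0/0/11/65528/7
#11 xor  $2, $4, $2 ; 0/0/12/65528/7

65528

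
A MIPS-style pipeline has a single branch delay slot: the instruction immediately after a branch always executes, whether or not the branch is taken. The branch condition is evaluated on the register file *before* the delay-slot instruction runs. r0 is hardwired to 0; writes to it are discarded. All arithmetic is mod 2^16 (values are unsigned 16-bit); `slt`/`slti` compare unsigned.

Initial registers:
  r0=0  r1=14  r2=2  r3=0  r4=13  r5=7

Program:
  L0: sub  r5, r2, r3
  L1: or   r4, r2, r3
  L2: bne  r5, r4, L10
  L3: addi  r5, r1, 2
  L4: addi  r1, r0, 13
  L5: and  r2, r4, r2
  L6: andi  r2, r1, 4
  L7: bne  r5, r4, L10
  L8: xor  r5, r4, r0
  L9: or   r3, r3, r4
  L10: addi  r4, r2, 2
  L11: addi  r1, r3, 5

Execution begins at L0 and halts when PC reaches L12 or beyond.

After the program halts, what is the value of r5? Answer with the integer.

[0] sub  r5, r2, r3  →  {r0:0, r1:14, r2:2, r3:0, r4:13, r5:2}
[1] or   r4, r2, r3  →  {r0:0, r1:14, r2:2, r3:0, r4:2, r5:2}
[2] bne  r5, r4, L10  →  {r0:0, r1:14, r2:2, r3:0, r4:2, r5:2}  ⟨branch fallthrough⟩
[3] addi  r5, r1, 2  →  {r0:0, r1:14, r2:2, r3:0, r4:2, r5:16}
[4] addi  r1, r0, 13  →  {r0:0, r1:13, r2:2, r3:0, r4:2, r5:16}
[5] and  r2, r4, r2  →  {r0:0, r1:13, r2:2, r3:0, r4:2, r5:16}
[6] andi  r2, r1, 4  →  {r0:0, r1:13, r2:4, r3:0, r4:2, r5:16}
[7] bne  r5, r4, L10  →  {r0:0, r1:13, r2:4, r3:0, r4:2, r5:16}  ⟨branch taken⟩
[8] xor  r5, r4, r0  →  {r0:0, r1:13, r2:4, r3:0, r4:2, r5:2}
[10] addi  r4, r2, 2  →  {r0:0, r1:13, r2:4, r3:0, r4:6, r5:2}
[11] addi  r1, r3, 5  →  {r0:0, r1:5, r2:4, r3:0, r4:6, r5:2}

2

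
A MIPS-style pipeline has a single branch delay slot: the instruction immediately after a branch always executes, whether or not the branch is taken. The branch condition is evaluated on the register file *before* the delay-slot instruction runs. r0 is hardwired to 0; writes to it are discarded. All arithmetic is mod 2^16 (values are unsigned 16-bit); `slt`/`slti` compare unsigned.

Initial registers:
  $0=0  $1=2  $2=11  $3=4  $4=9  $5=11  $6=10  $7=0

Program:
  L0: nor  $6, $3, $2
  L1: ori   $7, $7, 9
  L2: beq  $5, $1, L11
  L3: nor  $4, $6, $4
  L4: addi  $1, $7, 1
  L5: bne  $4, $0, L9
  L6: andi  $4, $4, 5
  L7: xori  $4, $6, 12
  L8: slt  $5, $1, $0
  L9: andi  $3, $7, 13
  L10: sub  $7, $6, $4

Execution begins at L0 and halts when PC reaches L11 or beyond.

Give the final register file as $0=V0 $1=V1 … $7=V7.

PC=0  nor  $6, $3, $2        | $0=0 $1=2 $2=11 $3=4 $4=9 $5=11 $6=65520 $7=0
PC=1  ori   $7, $7, 9        | $0=0 $1=2 $2=11 $3=4 $4=9 $5=11 $6=65520 $7=9
PC=2  beq  $5, $1, L11       | $0=0 $1=2 $2=11 $3=4 $4=9 $5=11 $6=65520 $7=9  [not taken]
PC=3  nor  $4, $6, $4        | $0=0 $1=2 $2=11 $3=4 $4=6 $5=11 $6=65520 $7=9
PC=4  addi  $1, $7, 1        | $0=0 $1=10 $2=11 $3=4 $4=6 $5=11 $6=65520 $7=9
PC=5  bne  $4, $0, L9        | $0=0 $1=10 $2=11 $3=4 $4=6 $5=11 $6=65520 $7=9  [TAKEN]
PC=6  andi  $4, $4, 5        | $0=0 $1=10 $2=11 $3=4 $4=4 $5=11 $6=65520 $7=9
PC=9  andi  $3, $7, 13       | $0=0 $1=10 $2=11 $3=9 $4=4 $5=11 $6=65520 $7=9
PC=10 sub  $7, $6, $4        | $0=0 $1=10 $2=11 $3=9 $4=4 $5=11 $6=65520 $7=65516

$0=0 $1=10 $2=11 $3=9 $4=4 $5=11 $6=65520 $7=65516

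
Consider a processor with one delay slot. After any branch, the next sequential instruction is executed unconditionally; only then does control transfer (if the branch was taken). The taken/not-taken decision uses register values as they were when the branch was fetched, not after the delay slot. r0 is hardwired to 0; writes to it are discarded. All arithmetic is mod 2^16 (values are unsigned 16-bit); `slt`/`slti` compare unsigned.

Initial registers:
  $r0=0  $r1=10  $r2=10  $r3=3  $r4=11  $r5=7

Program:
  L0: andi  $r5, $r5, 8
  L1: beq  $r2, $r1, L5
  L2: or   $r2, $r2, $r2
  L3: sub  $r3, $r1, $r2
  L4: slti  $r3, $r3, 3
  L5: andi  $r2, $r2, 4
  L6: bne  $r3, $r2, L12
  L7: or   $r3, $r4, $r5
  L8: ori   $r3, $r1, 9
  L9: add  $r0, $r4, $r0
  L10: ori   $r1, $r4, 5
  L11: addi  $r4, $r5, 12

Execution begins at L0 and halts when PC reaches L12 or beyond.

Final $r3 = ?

[0] andi  $r5, $r5, 8  →  {$r0:0, $r1:10, $r2:10, $r3:3, $r4:11, $r5:0}
[1] beq  $r2, $r1, L5  →  {$r0:0, $r1:10, $r2:10, $r3:3, $r4:11, $r5:0}  ⟨branch taken⟩
[2] or   $r2, $r2, $r2  →  {$r0:0, $r1:10, $r2:10, $r3:3, $r4:11, $r5:0}
[5] andi  $r2, $r2, 4  →  {$r0:0, $r1:10, $r2:0, $r3:3, $r4:11, $r5:0}
[6] bne  $r3, $r2, L12  →  {$r0:0, $r1:10, $r2:0, $r3:3, $r4:11, $r5:0}  ⟨branch taken⟩
[7] or   $r3, $r4, $r5  →  {$r0:0, $r1:10, $r2:0, $r3:11, $r4:11, $r5:0}

11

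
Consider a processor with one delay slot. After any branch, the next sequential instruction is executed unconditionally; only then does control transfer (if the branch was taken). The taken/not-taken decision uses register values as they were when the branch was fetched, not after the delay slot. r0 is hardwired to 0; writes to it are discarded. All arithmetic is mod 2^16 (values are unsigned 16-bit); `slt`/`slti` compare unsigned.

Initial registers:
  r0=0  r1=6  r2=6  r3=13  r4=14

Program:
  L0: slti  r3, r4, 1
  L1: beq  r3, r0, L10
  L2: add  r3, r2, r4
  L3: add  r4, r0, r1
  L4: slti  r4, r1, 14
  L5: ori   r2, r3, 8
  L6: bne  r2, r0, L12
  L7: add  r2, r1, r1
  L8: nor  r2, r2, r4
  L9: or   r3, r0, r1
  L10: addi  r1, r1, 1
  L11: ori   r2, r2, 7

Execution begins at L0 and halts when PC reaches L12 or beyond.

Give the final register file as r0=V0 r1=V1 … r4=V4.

#0 slti  r3, r4, 1 ; 0/6/6/0/14
#1 beq  r3, r0, L10 ; 0/6/6/0/14 ; →target
#2 add  r3, r2, r4 ; 0/6/6/20/14
#10 addi  r1, r1, 1 ; 0/7/6/20/14
#11 ori   r2, r2, 7 ; 0/7/7/20/14

r0=0 r1=7 r2=7 r3=20 r4=14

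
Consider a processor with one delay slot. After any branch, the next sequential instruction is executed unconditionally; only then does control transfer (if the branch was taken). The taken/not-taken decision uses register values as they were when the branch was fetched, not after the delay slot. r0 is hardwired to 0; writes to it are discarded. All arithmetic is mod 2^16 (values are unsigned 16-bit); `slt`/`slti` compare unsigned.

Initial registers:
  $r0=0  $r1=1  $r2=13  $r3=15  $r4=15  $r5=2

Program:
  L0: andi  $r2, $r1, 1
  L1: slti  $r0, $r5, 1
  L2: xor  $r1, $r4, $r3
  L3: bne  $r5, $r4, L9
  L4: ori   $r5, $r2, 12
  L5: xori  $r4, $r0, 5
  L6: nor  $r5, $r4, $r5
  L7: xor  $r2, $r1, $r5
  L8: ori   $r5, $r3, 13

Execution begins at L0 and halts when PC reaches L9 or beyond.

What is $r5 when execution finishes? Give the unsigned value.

13

[0] andi  $r2, $r1, 1  →  {$r0:0, $r1:1, $r2:1, $r3:15, $r4:15, $r5:2}
[1] slti  $r0, $r5, 1  →  {$r0:0, $r1:1, $r2:1, $r3:15, $r4:15, $r5:2}
[2] xor  $r1, $r4, $r3  →  {$r0:0, $r1:0, $r2:1, $r3:15, $r4:15, $r5:2}
[3] bne  $r5, $r4, L9  →  {$r0:0, $r1:0, $r2:1, $r3:15, $r4:15, $r5:2}  ⟨branch taken⟩
[4] ori   $r5, $r2, 12  →  {$r0:0, $r1:0, $r2:1, $r3:15, $r4:15, $r5:13}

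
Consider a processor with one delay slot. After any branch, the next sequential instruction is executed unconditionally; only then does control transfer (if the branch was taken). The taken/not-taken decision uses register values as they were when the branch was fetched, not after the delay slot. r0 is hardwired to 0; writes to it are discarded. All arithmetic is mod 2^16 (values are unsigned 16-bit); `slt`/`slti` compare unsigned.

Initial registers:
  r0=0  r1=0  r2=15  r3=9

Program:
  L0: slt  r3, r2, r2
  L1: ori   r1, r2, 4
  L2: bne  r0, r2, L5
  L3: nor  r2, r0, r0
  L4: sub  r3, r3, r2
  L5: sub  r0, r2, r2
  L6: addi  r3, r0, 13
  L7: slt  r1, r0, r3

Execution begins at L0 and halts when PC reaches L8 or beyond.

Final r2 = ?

#0 slt  r3, r2, r2 ; 0/0/15/0
#1 ori   r1, r2, 4 ; 0/15/15/0
#2 bne  r0, r2, L5 ; 0/15/15/0 ; →target
#3 nor  r2, r0, r0 ; 0/15/65535/0
#5 sub  r0, r2, r2 ; 0/15/65535/0
#6 addi  r3, r0, 13 ; 0/15/65535/13
#7 slt  r1, r0, r3 ; 0/1/65535/13

65535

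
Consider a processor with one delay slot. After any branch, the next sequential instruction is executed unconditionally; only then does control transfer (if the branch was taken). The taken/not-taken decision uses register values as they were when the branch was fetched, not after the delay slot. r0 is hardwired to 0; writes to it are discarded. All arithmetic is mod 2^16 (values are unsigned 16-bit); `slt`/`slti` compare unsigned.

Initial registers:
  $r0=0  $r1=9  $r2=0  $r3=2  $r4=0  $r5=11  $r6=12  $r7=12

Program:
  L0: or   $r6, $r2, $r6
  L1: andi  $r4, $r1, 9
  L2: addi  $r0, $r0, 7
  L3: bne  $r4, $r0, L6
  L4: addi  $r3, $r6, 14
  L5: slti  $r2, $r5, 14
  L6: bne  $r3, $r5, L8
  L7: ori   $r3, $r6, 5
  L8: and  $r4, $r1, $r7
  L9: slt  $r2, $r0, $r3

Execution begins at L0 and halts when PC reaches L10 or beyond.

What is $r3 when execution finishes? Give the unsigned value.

13

[0] or   $r6, $r2, $r6  →  {$r0:0, $r1:9, $r2:0, $r3:2, $r4:0, $r5:11, $r6:12, $r7:12}
[1] andi  $r4, $r1, 9  →  {$r0:0, $r1:9, $r2:0, $r3:2, $r4:9, $r5:11, $r6:12, $r7:12}
[2] addi  $r0, $r0, 7  →  {$r0:0, $r1:9, $r2:0, $r3:2, $r4:9, $r5:11, $r6:12, $r7:12}
[3] bne  $r4, $r0, L6  →  {$r0:0, $r1:9, $r2:0, $r3:2, $r4:9, $r5:11, $r6:12, $r7:12}  ⟨branch taken⟩
[4] addi  $r3, $r6, 14  →  {$r0:0, $r1:9, $r2:0, $r3:26, $r4:9, $r5:11, $r6:12, $r7:12}
[6] bne  $r3, $r5, L8  →  {$r0:0, $r1:9, $r2:0, $r3:26, $r4:9, $r5:11, $r6:12, $r7:12}  ⟨branch taken⟩
[7] ori   $r3, $r6, 5  →  {$r0:0, $r1:9, $r2:0, $r3:13, $r4:9, $r5:11, $r6:12, $r7:12}
[8] and  $r4, $r1, $r7  →  {$r0:0, $r1:9, $r2:0, $r3:13, $r4:8, $r5:11, $r6:12, $r7:12}
[9] slt  $r2, $r0, $r3  →  {$r0:0, $r1:9, $r2:1, $r3:13, $r4:8, $r5:11, $r6:12, $r7:12}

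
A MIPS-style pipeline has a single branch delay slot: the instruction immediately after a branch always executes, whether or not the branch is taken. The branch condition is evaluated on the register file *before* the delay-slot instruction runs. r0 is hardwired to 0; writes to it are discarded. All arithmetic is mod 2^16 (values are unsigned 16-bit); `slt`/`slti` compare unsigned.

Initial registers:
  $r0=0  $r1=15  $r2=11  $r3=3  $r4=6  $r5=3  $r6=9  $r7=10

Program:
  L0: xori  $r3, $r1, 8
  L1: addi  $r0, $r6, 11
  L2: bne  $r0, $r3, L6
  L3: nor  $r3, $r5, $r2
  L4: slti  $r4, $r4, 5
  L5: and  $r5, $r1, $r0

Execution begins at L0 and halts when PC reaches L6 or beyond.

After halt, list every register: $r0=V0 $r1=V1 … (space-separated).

$r0=0 $r1=15 $r2=11 $r3=65524 $r4=6 $r5=3 $r6=9 $r7=10

#0 xori  $r3, $r1, 8 ; 0/15/11/7/6/3/9/10
#1 addi  $r0, $r6, 11 ; 0/15/11/7/6/3/9/10
#2 bne  $r0, $r3, L6 ; 0/15/11/7/6/3/9/10 ; →target
#3 nor  $r3, $r5, $r2 ; 0/15/11/65524/6/3/9/10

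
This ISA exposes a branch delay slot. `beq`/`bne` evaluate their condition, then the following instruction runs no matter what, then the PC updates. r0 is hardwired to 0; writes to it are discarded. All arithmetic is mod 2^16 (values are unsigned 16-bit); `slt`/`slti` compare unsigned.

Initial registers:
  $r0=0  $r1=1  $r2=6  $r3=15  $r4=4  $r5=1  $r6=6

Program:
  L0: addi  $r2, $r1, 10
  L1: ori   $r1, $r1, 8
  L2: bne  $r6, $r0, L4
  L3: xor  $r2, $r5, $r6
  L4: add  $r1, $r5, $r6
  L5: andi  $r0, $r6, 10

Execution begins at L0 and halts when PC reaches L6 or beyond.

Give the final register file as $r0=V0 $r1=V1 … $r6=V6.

[0] addi  $r2, $r1, 10  →  {$r0:0, $r1:1, $r2:11, $r3:15, $r4:4, $r5:1, $r6:6}
[1] ori   $r1, $r1, 8  →  {$r0:0, $r1:9, $r2:11, $r3:15, $r4:4, $r5:1, $r6:6}
[2] bne  $r6, $r0, L4  →  {$r0:0, $r1:9, $r2:11, $r3:15, $r4:4, $r5:1, $r6:6}  ⟨branch taken⟩
[3] xor  $r2, $r5, $r6  →  {$r0:0, $r1:9, $r2:7, $r3:15, $r4:4, $r5:1, $r6:6}
[4] add  $r1, $r5, $r6  →  {$r0:0, $r1:7, $r2:7, $r3:15, $r4:4, $r5:1, $r6:6}
[5] andi  $r0, $r6, 10  →  {$r0:0, $r1:7, $r2:7, $r3:15, $r4:4, $r5:1, $r6:6}

$r0=0 $r1=7 $r2=7 $r3=15 $r4=4 $r5=1 $r6=6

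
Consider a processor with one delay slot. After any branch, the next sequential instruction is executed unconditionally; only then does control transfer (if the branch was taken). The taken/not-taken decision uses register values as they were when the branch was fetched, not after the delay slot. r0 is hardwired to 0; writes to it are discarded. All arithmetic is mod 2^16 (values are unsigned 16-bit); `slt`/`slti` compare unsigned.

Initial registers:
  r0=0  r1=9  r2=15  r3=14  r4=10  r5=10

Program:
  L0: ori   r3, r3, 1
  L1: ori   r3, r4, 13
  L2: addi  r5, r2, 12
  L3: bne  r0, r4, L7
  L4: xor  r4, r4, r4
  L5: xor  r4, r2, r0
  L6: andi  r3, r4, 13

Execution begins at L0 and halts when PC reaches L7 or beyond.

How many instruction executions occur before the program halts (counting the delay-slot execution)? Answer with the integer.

5

[0] ori   r3, r3, 1  →  {r0:0, r1:9, r2:15, r3:15, r4:10, r5:10}
[1] ori   r3, r4, 13  →  {r0:0, r1:9, r2:15, r3:15, r4:10, r5:10}
[2] addi  r5, r2, 12  →  {r0:0, r1:9, r2:15, r3:15, r4:10, r5:27}
[3] bne  r0, r4, L7  →  {r0:0, r1:9, r2:15, r3:15, r4:10, r5:27}  ⟨branch taken⟩
[4] xor  r4, r4, r4  →  {r0:0, r1:9, r2:15, r3:15, r4:0, r5:27}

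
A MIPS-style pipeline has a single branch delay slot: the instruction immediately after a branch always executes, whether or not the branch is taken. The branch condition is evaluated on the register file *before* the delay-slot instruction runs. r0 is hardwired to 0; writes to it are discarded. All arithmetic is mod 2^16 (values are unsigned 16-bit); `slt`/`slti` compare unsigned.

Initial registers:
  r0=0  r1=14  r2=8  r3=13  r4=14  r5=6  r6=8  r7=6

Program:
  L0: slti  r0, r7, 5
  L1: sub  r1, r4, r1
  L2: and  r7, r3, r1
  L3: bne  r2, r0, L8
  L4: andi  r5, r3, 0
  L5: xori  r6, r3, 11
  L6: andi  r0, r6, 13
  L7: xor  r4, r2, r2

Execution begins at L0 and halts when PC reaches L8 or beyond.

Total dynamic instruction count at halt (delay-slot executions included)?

5

  step pc=0: slti  r0, r7, 5  regs=(0,14,8,13,14,6,8,6)
  step pc=1: sub  r1, r4, r1  regs=(0,0,8,13,14,6,8,6)
  step pc=2: and  r7, r3, r1  regs=(0,0,8,13,14,6,8,0)
  step pc=3: bne  r2, r0, L8  cond=T  regs=(0,0,8,13,14,6,8,0)
  step pc=4: andi  r5, r3, 0  regs=(0,0,8,13,14,0,8,0)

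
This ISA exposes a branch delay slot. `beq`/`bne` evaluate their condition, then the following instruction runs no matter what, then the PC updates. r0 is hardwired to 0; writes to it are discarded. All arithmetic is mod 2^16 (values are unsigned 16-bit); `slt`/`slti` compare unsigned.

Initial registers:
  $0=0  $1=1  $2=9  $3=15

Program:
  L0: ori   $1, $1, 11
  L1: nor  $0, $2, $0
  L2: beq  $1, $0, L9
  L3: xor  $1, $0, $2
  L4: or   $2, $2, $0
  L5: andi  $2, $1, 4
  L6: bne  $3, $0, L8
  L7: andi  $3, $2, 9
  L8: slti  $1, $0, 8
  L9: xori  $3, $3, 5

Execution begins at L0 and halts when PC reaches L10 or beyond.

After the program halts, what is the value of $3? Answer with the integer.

  step pc=0: ori   $1, $1, 11  regs=(0,11,9,15)
  step pc=1: nor  $0, $2, $0  regs=(0,11,9,15)
  step pc=2: beq  $1, $0, L9  cond=F  regs=(0,11,9,15)
  step pc=3: xor  $1, $0, $2  regs=(0,9,9,15)
  step pc=4: or   $2, $2, $0  regs=(0,9,9,15)
  step pc=5: andi  $2, $1, 4  regs=(0,9,0,15)
  step pc=6: bne  $3, $0, L8  cond=T  regs=(0,9,0,15)
  step pc=7: andi  $3, $2, 9  regs=(0,9,0,0)
  step pc=8: slti  $1, $0, 8  regs=(0,1,0,0)
  step pc=9: xori  $3, $3, 5  regs=(0,1,0,5)

5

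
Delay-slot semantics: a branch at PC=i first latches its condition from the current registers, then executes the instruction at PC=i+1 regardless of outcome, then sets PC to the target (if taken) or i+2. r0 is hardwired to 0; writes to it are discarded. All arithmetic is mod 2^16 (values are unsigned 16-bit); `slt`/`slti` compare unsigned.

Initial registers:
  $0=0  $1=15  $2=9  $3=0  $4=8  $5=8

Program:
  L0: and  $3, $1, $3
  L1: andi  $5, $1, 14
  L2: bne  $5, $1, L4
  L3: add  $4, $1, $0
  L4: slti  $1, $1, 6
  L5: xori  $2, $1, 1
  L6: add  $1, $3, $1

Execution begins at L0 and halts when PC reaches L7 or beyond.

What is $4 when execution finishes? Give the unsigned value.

  step pc=0: and  $3, $1, $3  regs=(0,15,9,0,8,8)
  step pc=1: andi  $5, $1, 14  regs=(0,15,9,0,8,14)
  step pc=2: bne  $5, $1, L4  cond=T  regs=(0,15,9,0,8,14)
  step pc=3: add  $4, $1, $0  regs=(0,15,9,0,15,14)
  step pc=4: slti  $1, $1, 6  regs=(0,0,9,0,15,14)
  step pc=5: xori  $2, $1, 1  regs=(0,0,1,0,15,14)
  step pc=6: add  $1, $3, $1  regs=(0,0,1,0,15,14)

15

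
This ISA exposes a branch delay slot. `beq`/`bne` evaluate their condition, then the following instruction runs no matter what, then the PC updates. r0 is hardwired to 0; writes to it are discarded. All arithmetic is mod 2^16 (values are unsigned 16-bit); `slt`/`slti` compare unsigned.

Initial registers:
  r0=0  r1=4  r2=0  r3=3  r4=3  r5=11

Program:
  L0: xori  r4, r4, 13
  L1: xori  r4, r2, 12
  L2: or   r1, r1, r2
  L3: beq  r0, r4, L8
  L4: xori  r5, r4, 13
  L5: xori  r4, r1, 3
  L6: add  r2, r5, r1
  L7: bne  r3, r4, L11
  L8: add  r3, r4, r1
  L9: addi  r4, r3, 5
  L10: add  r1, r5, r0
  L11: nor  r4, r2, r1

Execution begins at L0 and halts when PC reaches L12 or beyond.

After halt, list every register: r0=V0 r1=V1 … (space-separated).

r0=0 r1=4 r2=5 r3=11 r4=65530 r5=1

  step pc=0: xori  r4, r4, 13  regs=(0,4,0,3,14,11)
  step pc=1: xori  r4, r2, 12  regs=(0,4,0,3,12,11)
  step pc=2: or   r1, r1, r2  regs=(0,4,0,3,12,11)
  step pc=3: beq  r0, r4, L8  cond=F  regs=(0,4,0,3,12,11)
  step pc=4: xori  r5, r4, 13  regs=(0,4,0,3,12,1)
  step pc=5: xori  r4, r1, 3  regs=(0,4,0,3,7,1)
  step pc=6: add  r2, r5, r1  regs=(0,4,5,3,7,1)
  step pc=7: bne  r3, r4, L11  cond=T  regs=(0,4,5,3,7,1)
  step pc=8: add  r3, r4, r1  regs=(0,4,5,11,7,1)
  step pc=11: nor  r4, r2, r1  regs=(0,4,5,11,65530,1)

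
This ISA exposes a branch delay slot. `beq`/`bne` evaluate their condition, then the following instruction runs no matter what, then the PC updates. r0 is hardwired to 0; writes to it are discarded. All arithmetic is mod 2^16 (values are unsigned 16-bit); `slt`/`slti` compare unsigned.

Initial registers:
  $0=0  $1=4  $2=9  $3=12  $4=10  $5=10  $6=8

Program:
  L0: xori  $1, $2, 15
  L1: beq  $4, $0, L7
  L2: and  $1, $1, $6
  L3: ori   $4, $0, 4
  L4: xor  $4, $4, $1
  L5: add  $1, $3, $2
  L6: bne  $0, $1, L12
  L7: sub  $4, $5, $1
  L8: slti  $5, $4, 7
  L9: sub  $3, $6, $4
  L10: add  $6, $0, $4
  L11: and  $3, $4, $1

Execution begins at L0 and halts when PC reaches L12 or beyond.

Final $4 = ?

[0] xori  $1, $2, 15  →  {$0:0, $1:6, $2:9, $3:12, $4:10, $5:10, $6:8}
[1] beq  $4, $0, L7  →  {$0:0, $1:6, $2:9, $3:12, $4:10, $5:10, $6:8}  ⟨branch fallthrough⟩
[2] and  $1, $1, $6  →  {$0:0, $1:0, $2:9, $3:12, $4:10, $5:10, $6:8}
[3] ori   $4, $0, 4  →  {$0:0, $1:0, $2:9, $3:12, $4:4, $5:10, $6:8}
[4] xor  $4, $4, $1  →  {$0:0, $1:0, $2:9, $3:12, $4:4, $5:10, $6:8}
[5] add  $1, $3, $2  →  {$0:0, $1:21, $2:9, $3:12, $4:4, $5:10, $6:8}
[6] bne  $0, $1, L12  →  {$0:0, $1:21, $2:9, $3:12, $4:4, $5:10, $6:8}  ⟨branch taken⟩
[7] sub  $4, $5, $1  →  {$0:0, $1:21, $2:9, $3:12, $4:65525, $5:10, $6:8}

65525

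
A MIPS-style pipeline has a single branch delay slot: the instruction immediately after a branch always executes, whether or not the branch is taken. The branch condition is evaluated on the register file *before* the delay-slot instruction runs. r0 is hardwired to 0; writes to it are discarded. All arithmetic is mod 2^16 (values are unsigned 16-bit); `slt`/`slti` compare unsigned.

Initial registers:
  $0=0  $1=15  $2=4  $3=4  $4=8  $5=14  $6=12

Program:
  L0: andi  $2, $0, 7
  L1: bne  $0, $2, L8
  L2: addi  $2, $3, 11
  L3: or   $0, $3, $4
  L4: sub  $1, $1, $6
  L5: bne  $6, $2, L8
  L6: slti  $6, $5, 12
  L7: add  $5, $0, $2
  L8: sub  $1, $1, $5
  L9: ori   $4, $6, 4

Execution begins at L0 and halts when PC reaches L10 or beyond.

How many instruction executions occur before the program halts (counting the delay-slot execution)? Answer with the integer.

9

  step pc=0: andi  $2, $0, 7  regs=(0,15,0,4,8,14,12)
  step pc=1: bne  $0, $2, L8  cond=F  regs=(0,15,0,4,8,14,12)
  step pc=2: addi  $2, $3, 11  regs=(0,15,15,4,8,14,12)
  step pc=3: or   $0, $3, $4  regs=(0,15,15,4,8,14,12)
  step pc=4: sub  $1, $1, $6  regs=(0,3,15,4,8,14,12)
  step pc=5: bne  $6, $2, L8  cond=T  regs=(0,3,15,4,8,14,12)
  step pc=6: slti  $6, $5, 12  regs=(0,3,15,4,8,14,0)
  step pc=8: sub  $1, $1, $5  regs=(0,65525,15,4,8,14,0)
  step pc=9: ori   $4, $6, 4  regs=(0,65525,15,4,4,14,0)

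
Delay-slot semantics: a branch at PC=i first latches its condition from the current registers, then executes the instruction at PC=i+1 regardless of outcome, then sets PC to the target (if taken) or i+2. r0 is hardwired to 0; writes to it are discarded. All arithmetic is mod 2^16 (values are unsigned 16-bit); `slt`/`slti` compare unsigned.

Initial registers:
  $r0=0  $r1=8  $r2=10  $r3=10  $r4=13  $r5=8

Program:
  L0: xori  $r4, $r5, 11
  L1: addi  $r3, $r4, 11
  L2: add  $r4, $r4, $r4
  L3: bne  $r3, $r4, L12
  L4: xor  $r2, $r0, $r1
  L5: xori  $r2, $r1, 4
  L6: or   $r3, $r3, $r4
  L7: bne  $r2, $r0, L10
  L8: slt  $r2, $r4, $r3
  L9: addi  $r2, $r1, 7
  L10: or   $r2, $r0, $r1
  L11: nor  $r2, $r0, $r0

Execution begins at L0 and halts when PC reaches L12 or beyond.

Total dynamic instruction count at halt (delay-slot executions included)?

5

#0 xori  $r4, $r5, 11 ; 0/8/10/10/3/8
#1 addi  $r3, $r4, 11 ; 0/8/10/14/3/8
#2 add  $r4, $r4, $r4 ; 0/8/10/14/6/8
#3 bne  $r3, $r4, L12 ; 0/8/10/14/6/8 ; →target
#4 xor  $r2, $r0, $r1 ; 0/8/8/14/6/8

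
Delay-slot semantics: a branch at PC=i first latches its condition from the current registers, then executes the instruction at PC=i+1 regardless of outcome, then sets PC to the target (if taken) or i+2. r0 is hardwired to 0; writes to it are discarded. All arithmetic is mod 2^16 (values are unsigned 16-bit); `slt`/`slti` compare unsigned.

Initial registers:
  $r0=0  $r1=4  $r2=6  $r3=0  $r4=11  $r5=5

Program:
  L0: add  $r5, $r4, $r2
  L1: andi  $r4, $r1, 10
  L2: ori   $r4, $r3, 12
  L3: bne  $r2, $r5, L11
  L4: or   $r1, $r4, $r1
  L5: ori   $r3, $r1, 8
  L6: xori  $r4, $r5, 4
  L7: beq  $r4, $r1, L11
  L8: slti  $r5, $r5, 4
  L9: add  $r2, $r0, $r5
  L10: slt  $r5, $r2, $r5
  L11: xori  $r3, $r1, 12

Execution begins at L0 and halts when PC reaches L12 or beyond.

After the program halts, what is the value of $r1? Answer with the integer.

#0 add  $r5, $r4, $r2 ; 0/4/6/0/11/17
#1 andi  $r4, $r1, 10 ; 0/4/6/0/0/17
#2 ori   $r4, $r3, 12 ; 0/4/6/0/12/17
#3 bne  $r2, $r5, L11 ; 0/4/6/0/12/17 ; →target
#4 or   $r1, $r4, $r1 ; 0/12/6/0/12/17
#11 xori  $r3, $r1, 12 ; 0/12/6/0/12/17

12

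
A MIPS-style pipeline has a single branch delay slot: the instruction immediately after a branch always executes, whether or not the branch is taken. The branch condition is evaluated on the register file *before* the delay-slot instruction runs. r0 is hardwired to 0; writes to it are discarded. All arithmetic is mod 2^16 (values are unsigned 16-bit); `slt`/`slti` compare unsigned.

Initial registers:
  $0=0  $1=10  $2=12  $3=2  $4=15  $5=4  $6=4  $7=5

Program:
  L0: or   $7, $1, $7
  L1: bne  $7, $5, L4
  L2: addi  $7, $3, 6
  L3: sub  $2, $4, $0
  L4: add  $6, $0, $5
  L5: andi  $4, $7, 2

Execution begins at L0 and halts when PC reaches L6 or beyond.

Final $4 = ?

PC=0  or   $7, $1, $7        | $0=0 $1=10 $2=12 $3=2 $4=15 $5=4 $6=4 $7=15
PC=1  bne  $7, $5, L4        | $0=0 $1=10 $2=12 $3=2 $4=15 $5=4 $6=4 $7=15  [TAKEN]
PC=2  addi  $7, $3, 6        | $0=0 $1=10 $2=12 $3=2 $4=15 $5=4 $6=4 $7=8
PC=4  add  $6, $0, $5        | $0=0 $1=10 $2=12 $3=2 $4=15 $5=4 $6=4 $7=8
PC=5  andi  $4, $7, 2        | $0=0 $1=10 $2=12 $3=2 $4=0 $5=4 $6=4 $7=8

0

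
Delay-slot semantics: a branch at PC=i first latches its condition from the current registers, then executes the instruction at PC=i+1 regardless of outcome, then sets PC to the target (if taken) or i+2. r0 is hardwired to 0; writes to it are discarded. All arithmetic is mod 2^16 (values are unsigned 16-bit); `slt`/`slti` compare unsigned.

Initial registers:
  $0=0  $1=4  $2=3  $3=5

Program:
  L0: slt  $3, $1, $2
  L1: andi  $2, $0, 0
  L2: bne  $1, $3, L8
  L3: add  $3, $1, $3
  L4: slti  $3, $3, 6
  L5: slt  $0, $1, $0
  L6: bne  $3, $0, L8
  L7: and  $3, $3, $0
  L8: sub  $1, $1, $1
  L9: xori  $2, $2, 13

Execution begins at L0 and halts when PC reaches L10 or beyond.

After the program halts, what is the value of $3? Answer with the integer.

#0 slt  $3, $1, $2 ; 0/4/3/0
#1 andi  $2, $0, 0 ; 0/4/0/0
#2 bne  $1, $3, L8 ; 0/4/0/0 ; →target
#3 add  $3, $1, $3 ; 0/4/0/4
#8 sub  $1, $1, $1 ; 0/0/0/4
#9 xori  $2, $2, 13 ; 0/0/13/4

4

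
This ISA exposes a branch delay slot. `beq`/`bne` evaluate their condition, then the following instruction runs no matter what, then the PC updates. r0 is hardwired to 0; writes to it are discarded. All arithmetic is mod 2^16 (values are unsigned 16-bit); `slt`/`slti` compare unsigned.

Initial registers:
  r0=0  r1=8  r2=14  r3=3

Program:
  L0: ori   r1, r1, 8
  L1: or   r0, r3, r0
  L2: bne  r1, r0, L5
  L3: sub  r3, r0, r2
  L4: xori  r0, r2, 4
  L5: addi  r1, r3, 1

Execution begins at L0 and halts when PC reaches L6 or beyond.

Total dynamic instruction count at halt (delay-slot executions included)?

PC=0  ori   r1, r1, 8        | r0=0 r1=8 r2=14 r3=3
PC=1  or   r0, r3, r0        | r0=0 r1=8 r2=14 r3=3
PC=2  bne  r1, r0, L5        | r0=0 r1=8 r2=14 r3=3  [TAKEN]
PC=3  sub  r3, r0, r2        | r0=0 r1=8 r2=14 r3=65522
PC=5  addi  r1, r3, 1        | r0=0 r1=65523 r2=14 r3=65522

5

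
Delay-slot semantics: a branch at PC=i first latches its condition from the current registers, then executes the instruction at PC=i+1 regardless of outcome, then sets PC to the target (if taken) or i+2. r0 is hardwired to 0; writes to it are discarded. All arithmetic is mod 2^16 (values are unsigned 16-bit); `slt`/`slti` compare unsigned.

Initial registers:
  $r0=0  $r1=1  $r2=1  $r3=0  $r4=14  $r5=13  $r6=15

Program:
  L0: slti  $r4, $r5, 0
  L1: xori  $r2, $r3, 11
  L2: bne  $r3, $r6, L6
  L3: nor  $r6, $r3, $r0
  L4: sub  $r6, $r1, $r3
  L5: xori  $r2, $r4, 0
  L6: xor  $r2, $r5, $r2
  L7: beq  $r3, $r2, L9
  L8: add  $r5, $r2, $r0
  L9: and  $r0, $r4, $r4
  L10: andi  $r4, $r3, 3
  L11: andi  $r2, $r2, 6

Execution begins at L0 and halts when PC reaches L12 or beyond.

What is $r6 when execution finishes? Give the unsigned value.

65535

[0] slti  $r4, $r5, 0  →  {$r0:0, $r1:1, $r2:1, $r3:0, $r4:0, $r5:13, $r6:15}
[1] xori  $r2, $r3, 11  →  {$r0:0, $r1:1, $r2:11, $r3:0, $r4:0, $r5:13, $r6:15}
[2] bne  $r3, $r6, L6  →  {$r0:0, $r1:1, $r2:11, $r3:0, $r4:0, $r5:13, $r6:15}  ⟨branch taken⟩
[3] nor  $r6, $r3, $r0  →  {$r0:0, $r1:1, $r2:11, $r3:0, $r4:0, $r5:13, $r6:65535}
[6] xor  $r2, $r5, $r2  →  {$r0:0, $r1:1, $r2:6, $r3:0, $r4:0, $r5:13, $r6:65535}
[7] beq  $r3, $r2, L9  →  {$r0:0, $r1:1, $r2:6, $r3:0, $r4:0, $r5:13, $r6:65535}  ⟨branch fallthrough⟩
[8] add  $r5, $r2, $r0  →  {$r0:0, $r1:1, $r2:6, $r3:0, $r4:0, $r5:6, $r6:65535}
[9] and  $r0, $r4, $r4  →  {$r0:0, $r1:1, $r2:6, $r3:0, $r4:0, $r5:6, $r6:65535}
[10] andi  $r4, $r3, 3  →  {$r0:0, $r1:1, $r2:6, $r3:0, $r4:0, $r5:6, $r6:65535}
[11] andi  $r2, $r2, 6  →  {$r0:0, $r1:1, $r2:6, $r3:0, $r4:0, $r5:6, $r6:65535}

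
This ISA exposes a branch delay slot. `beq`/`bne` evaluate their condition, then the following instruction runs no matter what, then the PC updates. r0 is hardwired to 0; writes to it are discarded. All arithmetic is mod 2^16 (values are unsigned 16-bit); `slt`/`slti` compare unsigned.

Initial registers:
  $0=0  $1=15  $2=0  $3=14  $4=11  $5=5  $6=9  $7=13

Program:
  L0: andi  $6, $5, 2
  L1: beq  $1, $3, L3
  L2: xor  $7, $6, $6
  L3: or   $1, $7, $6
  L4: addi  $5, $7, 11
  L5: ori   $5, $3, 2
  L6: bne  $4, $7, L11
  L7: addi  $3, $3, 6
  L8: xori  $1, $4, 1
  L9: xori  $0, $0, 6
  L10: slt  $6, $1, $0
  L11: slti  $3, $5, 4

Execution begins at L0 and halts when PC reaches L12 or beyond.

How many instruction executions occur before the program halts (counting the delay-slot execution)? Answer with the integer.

  step pc=0: andi  $6, $5, 2  regs=(0,15,0,14,11,5,0,13)
  step pc=1: beq  $1, $3, L3  cond=F  regs=(0,15,0,14,11,5,0,13)
  step pc=2: xor  $7, $6, $6  regs=(0,15,0,14,11,5,0,0)
  step pc=3: or   $1, $7, $6  regs=(0,0,0,14,11,5,0,0)
  step pc=4: addi  $5, $7, 11  regs=(0,0,0,14,11,11,0,0)
  step pc=5: ori   $5, $3, 2  regs=(0,0,0,14,11,14,0,0)
  step pc=6: bne  $4, $7, L11  cond=T  regs=(0,0,0,14,11,14,0,0)
  step pc=7: addi  $3, $3, 6  regs=(0,0,0,20,11,14,0,0)
  step pc=11: slti  $3, $5, 4  regs=(0,0,0,0,11,14,0,0)

9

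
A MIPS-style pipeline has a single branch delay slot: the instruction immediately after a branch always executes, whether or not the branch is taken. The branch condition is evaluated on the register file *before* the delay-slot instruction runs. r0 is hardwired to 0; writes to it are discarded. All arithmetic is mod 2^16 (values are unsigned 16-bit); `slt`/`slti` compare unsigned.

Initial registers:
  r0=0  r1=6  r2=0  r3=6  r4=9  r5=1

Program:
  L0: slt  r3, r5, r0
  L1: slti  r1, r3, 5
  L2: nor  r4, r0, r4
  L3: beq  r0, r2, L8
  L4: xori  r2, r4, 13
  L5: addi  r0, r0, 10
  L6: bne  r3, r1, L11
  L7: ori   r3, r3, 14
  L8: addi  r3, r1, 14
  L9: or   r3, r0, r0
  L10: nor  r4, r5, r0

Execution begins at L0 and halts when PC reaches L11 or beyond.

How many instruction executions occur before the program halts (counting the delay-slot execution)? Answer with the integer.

[0] slt  r3, r5, r0  →  {r0:0, r1:6, r2:0, r3:0, r4:9, r5:1}
[1] slti  r1, r3, 5  →  {r0:0, r1:1, r2:0, r3:0, r4:9, r5:1}
[2] nor  r4, r0, r4  →  {r0:0, r1:1, r2:0, r3:0, r4:65526, r5:1}
[3] beq  r0, r2, L8  →  {r0:0, r1:1, r2:0, r3:0, r4:65526, r5:1}  ⟨branch taken⟩
[4] xori  r2, r4, 13  →  {r0:0, r1:1, r2:65531, r3:0, r4:65526, r5:1}
[8] addi  r3, r1, 14  →  {r0:0, r1:1, r2:65531, r3:15, r4:65526, r5:1}
[9] or   r3, r0, r0  →  {r0:0, r1:1, r2:65531, r3:0, r4:65526, r5:1}
[10] nor  r4, r5, r0  →  {r0:0, r1:1, r2:65531, r3:0, r4:65534, r5:1}

8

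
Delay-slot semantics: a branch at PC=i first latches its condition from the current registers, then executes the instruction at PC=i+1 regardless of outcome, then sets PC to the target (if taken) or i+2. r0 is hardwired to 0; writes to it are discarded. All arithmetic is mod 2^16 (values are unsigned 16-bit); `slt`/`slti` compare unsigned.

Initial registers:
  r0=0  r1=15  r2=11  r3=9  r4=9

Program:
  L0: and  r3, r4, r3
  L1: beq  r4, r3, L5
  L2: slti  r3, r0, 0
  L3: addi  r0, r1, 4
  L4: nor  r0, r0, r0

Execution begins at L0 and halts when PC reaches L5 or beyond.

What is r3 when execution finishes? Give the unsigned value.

0

  step pc=0: and  r3, r4, r3  regs=(0,15,11,9,9)
  step pc=1: beq  r4, r3, L5  cond=T  regs=(0,15,11,9,9)
  step pc=2: slti  r3, r0, 0  regs=(0,15,11,0,9)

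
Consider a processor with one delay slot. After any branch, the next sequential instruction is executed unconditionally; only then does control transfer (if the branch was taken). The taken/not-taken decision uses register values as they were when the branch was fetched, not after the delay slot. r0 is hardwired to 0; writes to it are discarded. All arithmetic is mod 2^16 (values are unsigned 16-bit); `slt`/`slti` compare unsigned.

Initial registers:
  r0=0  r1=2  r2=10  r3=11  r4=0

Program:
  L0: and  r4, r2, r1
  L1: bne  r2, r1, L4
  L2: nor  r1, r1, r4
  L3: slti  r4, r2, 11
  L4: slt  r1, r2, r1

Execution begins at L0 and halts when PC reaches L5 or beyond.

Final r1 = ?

1

PC=0  and  r4, r2, r1        | r0=0 r1=2 r2=10 r3=11 r4=2
PC=1  bne  r2, r1, L4        | r0=0 r1=2 r2=10 r3=11 r4=2  [TAKEN]
PC=2  nor  r1, r1, r4        | r0=0 r1=65533 r2=10 r3=11 r4=2
PC=4  slt  r1, r2, r1        | r0=0 r1=1 r2=10 r3=11 r4=2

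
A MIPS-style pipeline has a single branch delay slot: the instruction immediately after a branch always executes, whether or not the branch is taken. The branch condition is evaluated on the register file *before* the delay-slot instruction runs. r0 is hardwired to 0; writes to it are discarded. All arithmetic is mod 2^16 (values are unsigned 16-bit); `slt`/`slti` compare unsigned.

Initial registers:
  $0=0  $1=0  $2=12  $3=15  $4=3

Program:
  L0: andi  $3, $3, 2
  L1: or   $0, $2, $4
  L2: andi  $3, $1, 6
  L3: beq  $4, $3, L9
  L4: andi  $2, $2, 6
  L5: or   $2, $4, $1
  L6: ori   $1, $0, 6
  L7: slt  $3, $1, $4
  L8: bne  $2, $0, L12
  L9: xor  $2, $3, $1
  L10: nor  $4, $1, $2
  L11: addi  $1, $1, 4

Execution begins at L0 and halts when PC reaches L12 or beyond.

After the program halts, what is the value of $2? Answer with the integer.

6

PC=0  andi  $3, $3, 2        | $0=0 $1=0 $2=12 $3=2 $4=3
PC=1  or   $0, $2, $4        | $0=0 $1=0 $2=12 $3=2 $4=3
PC=2  andi  $3, $1, 6        | $0=0 $1=0 $2=12 $3=0 $4=3
PC=3  beq  $4, $3, L9        | $0=0 $1=0 $2=12 $3=0 $4=3  [not taken]
PC=4  andi  $2, $2, 6        | $0=0 $1=0 $2=4 $3=0 $4=3
PC=5  or   $2, $4, $1        | $0=0 $1=0 $2=3 $3=0 $4=3
PC=6  ori   $1, $0, 6        | $0=0 $1=6 $2=3 $3=0 $4=3
PC=7  slt  $3, $1, $4        | $0=0 $1=6 $2=3 $3=0 $4=3
PC=8  bne  $2, $0, L12       | $0=0 $1=6 $2=3 $3=0 $4=3  [TAKEN]
PC=9  xor  $2, $3, $1        | $0=0 $1=6 $2=6 $3=0 $4=3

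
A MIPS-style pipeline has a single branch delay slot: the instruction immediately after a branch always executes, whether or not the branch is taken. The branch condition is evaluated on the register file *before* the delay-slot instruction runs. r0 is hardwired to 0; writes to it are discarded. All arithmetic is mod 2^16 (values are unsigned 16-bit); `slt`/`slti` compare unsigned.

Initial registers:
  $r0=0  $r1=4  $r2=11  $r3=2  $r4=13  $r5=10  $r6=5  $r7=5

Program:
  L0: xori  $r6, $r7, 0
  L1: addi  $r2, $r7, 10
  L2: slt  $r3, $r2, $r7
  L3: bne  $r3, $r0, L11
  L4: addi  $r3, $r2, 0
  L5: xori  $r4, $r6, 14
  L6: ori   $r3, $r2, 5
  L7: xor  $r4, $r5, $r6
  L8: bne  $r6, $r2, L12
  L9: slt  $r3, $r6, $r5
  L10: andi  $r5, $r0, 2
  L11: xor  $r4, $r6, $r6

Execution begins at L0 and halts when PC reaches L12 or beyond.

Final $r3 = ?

#0 xori  $r6, $r7, 0 ; 0/4/11/2/13/10/5/5
#1 addi  $r2, $r7, 10 ; 0/4/15/2/13/10/5/5
#2 slt  $r3, $r2, $r7 ; 0/4/15/0/13/10/5/5
#3 bne  $r3, $r0, L11 ; 0/4/15/0/13/10/5/5 ; →fallthru
#4 addi  $r3, $r2, 0 ; 0/4/15/15/13/10/5/5
#5 xori  $r4, $r6, 14 ; 0/4/15/15/11/10/5/5
#6 ori   $r3, $r2, 5 ; 0/4/15/15/11/10/5/5
#7 xor  $r4, $r5, $r6 ; 0/4/15/15/15/10/5/5
#8 bne  $r6, $r2, L12 ; 0/4/15/15/15/10/5/5 ; →target
#9 slt  $r3, $r6, $r5 ; 0/4/15/1/15/10/5/5

1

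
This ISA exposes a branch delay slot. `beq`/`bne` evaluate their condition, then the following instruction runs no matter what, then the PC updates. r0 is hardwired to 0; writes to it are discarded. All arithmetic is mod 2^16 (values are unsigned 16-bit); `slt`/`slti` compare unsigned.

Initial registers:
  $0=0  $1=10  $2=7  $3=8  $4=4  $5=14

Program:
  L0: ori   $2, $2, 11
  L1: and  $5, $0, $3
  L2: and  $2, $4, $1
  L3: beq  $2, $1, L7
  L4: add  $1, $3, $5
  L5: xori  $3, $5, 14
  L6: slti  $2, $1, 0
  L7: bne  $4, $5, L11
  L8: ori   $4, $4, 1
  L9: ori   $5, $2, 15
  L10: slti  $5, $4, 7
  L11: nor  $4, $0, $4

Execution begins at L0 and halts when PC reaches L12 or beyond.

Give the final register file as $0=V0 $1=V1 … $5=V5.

  step pc=0: ori   $2, $2, 11  regs=(0,10,15,8,4,14)
  step pc=1: and  $5, $0, $3  regs=(0,10,15,8,4,0)
  step pc=2: and  $2, $4, $1  regs=(0,10,0,8,4,0)
  step pc=3: beq  $2, $1, L7  cond=F  regs=(0,10,0,8,4,0)
  step pc=4: add  $1, $3, $5  regs=(0,8,0,8,4,0)
  step pc=5: xori  $3, $5, 14  regs=(0,8,0,14,4,0)
  step pc=6: slti  $2, $1, 0  regs=(0,8,0,14,4,0)
  step pc=7: bne  $4, $5, L11  cond=T  regs=(0,8,0,14,4,0)
  step pc=8: ori   $4, $4, 1  regs=(0,8,0,14,5,0)
  step pc=11: nor  $4, $0, $4  regs=(0,8,0,14,65530,0)

$0=0 $1=8 $2=0 $3=14 $4=65530 $5=0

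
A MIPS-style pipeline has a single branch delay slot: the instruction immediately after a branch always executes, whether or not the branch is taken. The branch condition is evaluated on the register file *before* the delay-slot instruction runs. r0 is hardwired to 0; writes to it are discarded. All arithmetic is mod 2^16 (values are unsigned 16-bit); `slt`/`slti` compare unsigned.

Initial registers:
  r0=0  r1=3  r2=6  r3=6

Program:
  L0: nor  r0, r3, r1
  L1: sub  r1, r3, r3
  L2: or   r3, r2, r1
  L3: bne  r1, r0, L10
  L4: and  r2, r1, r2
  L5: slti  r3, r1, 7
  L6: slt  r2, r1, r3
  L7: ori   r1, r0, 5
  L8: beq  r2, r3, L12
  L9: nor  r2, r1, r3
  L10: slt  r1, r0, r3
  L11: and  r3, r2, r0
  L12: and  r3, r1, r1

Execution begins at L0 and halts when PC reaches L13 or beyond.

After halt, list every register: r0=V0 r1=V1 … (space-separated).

[0] nor  r0, r3, r1  →  {r0:0, r1:3, r2:6, r3:6}
[1] sub  r1, r3, r3  →  {r0:0, r1:0, r2:6, r3:6}
[2] or   r3, r2, r1  →  {r0:0, r1:0, r2:6, r3:6}
[3] bne  r1, r0, L10  →  {r0:0, r1:0, r2:6, r3:6}  ⟨branch fallthrough⟩
[4] and  r2, r1, r2  →  {r0:0, r1:0, r2:0, r3:6}
[5] slti  r3, r1, 7  →  {r0:0, r1:0, r2:0, r3:1}
[6] slt  r2, r1, r3  →  {r0:0, r1:0, r2:1, r3:1}
[7] ori   r1, r0, 5  →  {r0:0, r1:5, r2:1, r3:1}
[8] beq  r2, r3, L12  →  {r0:0, r1:5, r2:1, r3:1}  ⟨branch taken⟩
[9] nor  r2, r1, r3  →  {r0:0, r1:5, r2:65530, r3:1}
[12] and  r3, r1, r1  →  {r0:0, r1:5, r2:65530, r3:5}

r0=0 r1=5 r2=65530 r3=5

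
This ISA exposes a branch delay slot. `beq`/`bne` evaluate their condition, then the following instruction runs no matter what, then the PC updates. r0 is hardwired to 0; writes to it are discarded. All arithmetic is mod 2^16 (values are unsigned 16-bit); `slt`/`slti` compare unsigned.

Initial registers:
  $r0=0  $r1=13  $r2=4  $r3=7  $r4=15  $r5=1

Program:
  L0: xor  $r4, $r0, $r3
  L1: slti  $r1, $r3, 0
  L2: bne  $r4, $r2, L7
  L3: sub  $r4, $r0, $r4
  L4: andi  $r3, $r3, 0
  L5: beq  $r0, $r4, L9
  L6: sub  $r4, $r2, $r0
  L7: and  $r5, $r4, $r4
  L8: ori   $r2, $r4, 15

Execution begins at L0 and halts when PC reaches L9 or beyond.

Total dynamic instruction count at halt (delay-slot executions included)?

[0] xor  $r4, $r0, $r3  →  {$r0:0, $r1:13, $r2:4, $r3:7, $r4:7, $r5:1}
[1] slti  $r1, $r3, 0  →  {$r0:0, $r1:0, $r2:4, $r3:7, $r4:7, $r5:1}
[2] bne  $r4, $r2, L7  →  {$r0:0, $r1:0, $r2:4, $r3:7, $r4:7, $r5:1}  ⟨branch taken⟩
[3] sub  $r4, $r0, $r4  →  {$r0:0, $r1:0, $r2:4, $r3:7, $r4:65529, $r5:1}
[7] and  $r5, $r4, $r4  →  {$r0:0, $r1:0, $r2:4, $r3:7, $r4:65529, $r5:65529}
[8] ori   $r2, $r4, 15  →  {$r0:0, $r1:0, $r2:65535, $r3:7, $r4:65529, $r5:65529}

6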